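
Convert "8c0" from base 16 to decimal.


Input: "8c0" in base 16
Positional expansion:
  Digit '8' (value 8) x 16^2 = 2048
  Digit 'c' (value 12) x 16^1 = 192
  Digit '0' (value 0) x 16^0 = 0
Sum = 2240

2240


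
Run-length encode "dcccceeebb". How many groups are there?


Input: dcccceeebb
Scanning for consecutive runs:
  Group 1: 'd' x 1 (positions 0-0)
  Group 2: 'c' x 4 (positions 1-4)
  Group 3: 'e' x 3 (positions 5-7)
  Group 4: 'b' x 2 (positions 8-9)
Total groups: 4

4


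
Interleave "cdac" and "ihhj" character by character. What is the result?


Interleaving "cdac" and "ihhj":
  Position 0: 'c' from first, 'i' from second => "ci"
  Position 1: 'd' from first, 'h' from second => "dh"
  Position 2: 'a' from first, 'h' from second => "ah"
  Position 3: 'c' from first, 'j' from second => "cj"
Result: cidhahcj

cidhahcj


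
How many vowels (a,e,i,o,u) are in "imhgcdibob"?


Input: imhgcdibob
Checking each character:
  'i' at position 0: vowel (running total: 1)
  'm' at position 1: consonant
  'h' at position 2: consonant
  'g' at position 3: consonant
  'c' at position 4: consonant
  'd' at position 5: consonant
  'i' at position 6: vowel (running total: 2)
  'b' at position 7: consonant
  'o' at position 8: vowel (running total: 3)
  'b' at position 9: consonant
Total vowels: 3

3


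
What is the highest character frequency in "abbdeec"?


Input: abbdeec
Character counts:
  'a': 1
  'b': 2
  'c': 1
  'd': 1
  'e': 2
Maximum frequency: 2

2


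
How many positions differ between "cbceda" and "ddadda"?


Comparing "cbceda" and "ddadda" position by position:
  Position 0: 'c' vs 'd' => DIFFER
  Position 1: 'b' vs 'd' => DIFFER
  Position 2: 'c' vs 'a' => DIFFER
  Position 3: 'e' vs 'd' => DIFFER
  Position 4: 'd' vs 'd' => same
  Position 5: 'a' vs 'a' => same
Positions that differ: 4

4


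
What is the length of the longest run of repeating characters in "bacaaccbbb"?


Input: "bacaaccbbb"
Scanning for longest run:
  Position 1 ('a'): new char, reset run to 1
  Position 2 ('c'): new char, reset run to 1
  Position 3 ('a'): new char, reset run to 1
  Position 4 ('a'): continues run of 'a', length=2
  Position 5 ('c'): new char, reset run to 1
  Position 6 ('c'): continues run of 'c', length=2
  Position 7 ('b'): new char, reset run to 1
  Position 8 ('b'): continues run of 'b', length=2
  Position 9 ('b'): continues run of 'b', length=3
Longest run: 'b' with length 3

3


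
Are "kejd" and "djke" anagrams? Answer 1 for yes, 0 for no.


Strings: "kejd", "djke"
Sorted first:  dejk
Sorted second: dejk
Sorted forms match => anagrams

1


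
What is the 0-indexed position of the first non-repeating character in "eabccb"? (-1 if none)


Input: eabccb
Character frequencies:
  'a': 1
  'b': 2
  'c': 2
  'e': 1
Scanning left to right for freq == 1:
  Position 0 ('e'): unique! => answer = 0

0


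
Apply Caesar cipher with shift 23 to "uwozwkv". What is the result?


Caesar cipher: shift "uwozwkv" by 23
  'u' (pos 20) + 23 = pos 17 = 'r'
  'w' (pos 22) + 23 = pos 19 = 't'
  'o' (pos 14) + 23 = pos 11 = 'l'
  'z' (pos 25) + 23 = pos 22 = 'w'
  'w' (pos 22) + 23 = pos 19 = 't'
  'k' (pos 10) + 23 = pos 7 = 'h'
  'v' (pos 21) + 23 = pos 18 = 's'
Result: rtlwths

rtlwths


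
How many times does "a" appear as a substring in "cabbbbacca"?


Searching for "a" in "cabbbbacca"
Scanning each position:
  Position 0: "c" => no
  Position 1: "a" => MATCH
  Position 2: "b" => no
  Position 3: "b" => no
  Position 4: "b" => no
  Position 5: "b" => no
  Position 6: "a" => MATCH
  Position 7: "c" => no
  Position 8: "c" => no
  Position 9: "a" => MATCH
Total occurrences: 3

3


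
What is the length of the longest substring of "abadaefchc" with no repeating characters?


Input: "abadaefchc"
Sliding window (track last position of each char):
  Position 0 ('a'): window [0,0] length 1 -- new best
  Position 1 ('b'): window [0,1] length 2 -- new best
  Position 2 ('a'): repeat (last at 0), move window start to 1
  Position 2 ('a'): window [1,2] length 2
  Position 3 ('d'): window [1,3] length 3 -- new best
  Position 4 ('a'): repeat (last at 2), move window start to 3
  Position 4 ('a'): window [3,4] length 2
  Position 5 ('e'): window [3,5] length 3
  Position 6 ('f'): window [3,6] length 4 -- new best
  Position 7 ('c'): window [3,7] length 5 -- new best
  Position 8 ('h'): window [3,8] length 6 -- new best
  Position 9 ('c'): repeat (last at 7), move window start to 8
  Position 9 ('c'): window [8,9] length 2
Longest substring with no repeats: "daefch" with length 6

6


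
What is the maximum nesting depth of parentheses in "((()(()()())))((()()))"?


Input: "((()(()()())))((()()))"
Tracking depth:
  Position 0 '(': depth becomes 1
  Position 1 '(': depth becomes 2
  Position 2 '(': depth becomes 3
  Position 3 ')': depth becomes 2
  Position 4 '(': depth becomes 3
  Position 5 '(': depth becomes 4
  Position 6 ')': depth becomes 3
  Position 7 '(': depth becomes 4
  Position 8 ')': depth becomes 3
  Position 9 '(': depth becomes 4
  Position 10 ')': depth becomes 3
  Position 11 ')': depth becomes 2
  Position 12 ')': depth becomes 1
  Position 13 ')': depth becomes 0
  Position 14 '(': depth becomes 1
  Position 15 '(': depth becomes 2
  Position 16 '(': depth becomes 3
  Position 17 ')': depth becomes 2
  Position 18 '(': depth becomes 3
  Position 19 ')': depth becomes 2
  Position 20 ')': depth becomes 1
  Position 21 ')': depth becomes 0
Maximum depth reached: 4

4


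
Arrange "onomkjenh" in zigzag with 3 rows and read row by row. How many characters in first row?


Zigzag "onomkjenh" into 3 rows:
Placing characters:
  'o' => row 0
  'n' => row 1
  'o' => row 2
  'm' => row 1
  'k' => row 0
  'j' => row 1
  'e' => row 2
  'n' => row 1
  'h' => row 0
Rows:
  Row 0: "okh"
  Row 1: "nmjn"
  Row 2: "oe"
First row length: 3

3


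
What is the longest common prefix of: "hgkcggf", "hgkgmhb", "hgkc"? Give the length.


Words: hgkcggf, hgkgmhb, hgkc
  Position 0: all 'h' => match
  Position 1: all 'g' => match
  Position 2: all 'k' => match
  Position 3: ('c', 'g', 'c') => mismatch, stop
LCP = "hgk" (length 3)

3


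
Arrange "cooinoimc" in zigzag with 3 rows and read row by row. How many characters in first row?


Zigzag "cooinoimc" into 3 rows:
Placing characters:
  'c' => row 0
  'o' => row 1
  'o' => row 2
  'i' => row 1
  'n' => row 0
  'o' => row 1
  'i' => row 2
  'm' => row 1
  'c' => row 0
Rows:
  Row 0: "cnc"
  Row 1: "oiom"
  Row 2: "oi"
First row length: 3

3


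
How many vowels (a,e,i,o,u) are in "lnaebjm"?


Input: lnaebjm
Checking each character:
  'l' at position 0: consonant
  'n' at position 1: consonant
  'a' at position 2: vowel (running total: 1)
  'e' at position 3: vowel (running total: 2)
  'b' at position 4: consonant
  'j' at position 5: consonant
  'm' at position 6: consonant
Total vowels: 2

2


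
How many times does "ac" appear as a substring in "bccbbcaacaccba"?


Searching for "ac" in "bccbbcaacaccba"
Scanning each position:
  Position 0: "bc" => no
  Position 1: "cc" => no
  Position 2: "cb" => no
  Position 3: "bb" => no
  Position 4: "bc" => no
  Position 5: "ca" => no
  Position 6: "aa" => no
  Position 7: "ac" => MATCH
  Position 8: "ca" => no
  Position 9: "ac" => MATCH
  Position 10: "cc" => no
  Position 11: "cb" => no
  Position 12: "ba" => no
Total occurrences: 2

2


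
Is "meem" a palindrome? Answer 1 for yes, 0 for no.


Input: meem
Reversed: meem
  Compare pos 0 ('m') with pos 3 ('m'): match
  Compare pos 1 ('e') with pos 2 ('e'): match
Result: palindrome

1


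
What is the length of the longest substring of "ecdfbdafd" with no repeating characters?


Input: "ecdfbdafd"
Sliding window (track last position of each char):
  Position 0 ('e'): window [0,0] length 1 -- new best
  Position 1 ('c'): window [0,1] length 2 -- new best
  Position 2 ('d'): window [0,2] length 3 -- new best
  Position 3 ('f'): window [0,3] length 4 -- new best
  Position 4 ('b'): window [0,4] length 5 -- new best
  Position 5 ('d'): repeat (last at 2), move window start to 3
  Position 5 ('d'): window [3,5] length 3
  Position 6 ('a'): window [3,6] length 4
  Position 7 ('f'): repeat (last at 3), move window start to 4
  Position 7 ('f'): window [4,7] length 4
  Position 8 ('d'): repeat (last at 5), move window start to 6
  Position 8 ('d'): window [6,8] length 3
Longest substring with no repeats: "ecdfb" with length 5

5


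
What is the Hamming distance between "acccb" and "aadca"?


Comparing "acccb" and "aadca" position by position:
  Position 0: 'a' vs 'a' => same
  Position 1: 'c' vs 'a' => differ
  Position 2: 'c' vs 'd' => differ
  Position 3: 'c' vs 'c' => same
  Position 4: 'b' vs 'a' => differ
Total differences (Hamming distance): 3

3


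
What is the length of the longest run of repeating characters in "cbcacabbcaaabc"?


Input: "cbcacabbcaaabc"
Scanning for longest run:
  Position 1 ('b'): new char, reset run to 1
  Position 2 ('c'): new char, reset run to 1
  Position 3 ('a'): new char, reset run to 1
  Position 4 ('c'): new char, reset run to 1
  Position 5 ('a'): new char, reset run to 1
  Position 6 ('b'): new char, reset run to 1
  Position 7 ('b'): continues run of 'b', length=2
  Position 8 ('c'): new char, reset run to 1
  Position 9 ('a'): new char, reset run to 1
  Position 10 ('a'): continues run of 'a', length=2
  Position 11 ('a'): continues run of 'a', length=3
  Position 12 ('b'): new char, reset run to 1
  Position 13 ('c'): new char, reset run to 1
Longest run: 'a' with length 3

3


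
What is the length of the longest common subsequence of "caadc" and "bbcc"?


LCS of "caadc" and "bbcc"
DP table:
           b    b    c    c
      0    0    0    0    0
  c   0    0    0    1    1
  a   0    0    0    1    1
  a   0    0    0    1    1
  d   0    0    0    1    1
  c   0    0    0    1    2
LCS length = dp[5][4] = 2

2


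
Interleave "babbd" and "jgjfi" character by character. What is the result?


Interleaving "babbd" and "jgjfi":
  Position 0: 'b' from first, 'j' from second => "bj"
  Position 1: 'a' from first, 'g' from second => "ag"
  Position 2: 'b' from first, 'j' from second => "bj"
  Position 3: 'b' from first, 'f' from second => "bf"
  Position 4: 'd' from first, 'i' from second => "di"
Result: bjagbjbfdi

bjagbjbfdi


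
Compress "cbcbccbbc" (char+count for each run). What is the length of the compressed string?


Input: cbcbccbbc
Runs:
  'c' x 1 => "c1"
  'b' x 1 => "b1"
  'c' x 1 => "c1"
  'b' x 1 => "b1"
  'c' x 2 => "c2"
  'b' x 2 => "b2"
  'c' x 1 => "c1"
Compressed: "c1b1c1b1c2b2c1"
Compressed length: 14

14


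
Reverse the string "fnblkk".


Input: fnblkk
Reading characters right to left:
  Position 5: 'k'
  Position 4: 'k'
  Position 3: 'l'
  Position 2: 'b'
  Position 1: 'n'
  Position 0: 'f'
Reversed: kklbnf

kklbnf


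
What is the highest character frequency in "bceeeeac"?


Input: bceeeeac
Character counts:
  'a': 1
  'b': 1
  'c': 2
  'e': 4
Maximum frequency: 4

4


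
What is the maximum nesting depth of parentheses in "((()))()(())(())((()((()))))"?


Input: "((()))()(())(())((()((()))))"
Tracking depth:
  Position 0 '(': depth becomes 1
  Position 1 '(': depth becomes 2
  Position 2 '(': depth becomes 3
  Position 3 ')': depth becomes 2
  Position 4 ')': depth becomes 1
  Position 5 ')': depth becomes 0
  Position 6 '(': depth becomes 1
  Position 7 ')': depth becomes 0
  Position 8 '(': depth becomes 1
  Position 9 '(': depth becomes 2
  Position 10 ')': depth becomes 1
  Position 11 ')': depth becomes 0
  Position 12 '(': depth becomes 1
  Position 13 '(': depth becomes 2
  Position 14 ')': depth becomes 1
  Position 15 ')': depth becomes 0
  Position 16 '(': depth becomes 1
  Position 17 '(': depth becomes 2
  Position 18 '(': depth becomes 3
  Position 19 ')': depth becomes 2
  Position 20 '(': depth becomes 3
  Position 21 '(': depth becomes 4
  Position 22 '(': depth becomes 5
  Position 23 ')': depth becomes 4
  Position 24 ')': depth becomes 3
  Position 25 ')': depth becomes 2
  Position 26 ')': depth becomes 1
  Position 27 ')': depth becomes 0
Maximum depth reached: 5

5


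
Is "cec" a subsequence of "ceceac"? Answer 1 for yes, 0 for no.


Check if "cec" is a subsequence of "ceceac"
Greedy scan:
  Position 0 ('c'): matches sub[0] = 'c'
  Position 1 ('e'): matches sub[1] = 'e'
  Position 2 ('c'): matches sub[2] = 'c'
  Position 3 ('e'): no match needed
  Position 4 ('a'): no match needed
  Position 5 ('c'): no match needed
All 3 characters matched => is a subsequence

1


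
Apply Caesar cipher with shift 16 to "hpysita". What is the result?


Caesar cipher: shift "hpysita" by 16
  'h' (pos 7) + 16 = pos 23 = 'x'
  'p' (pos 15) + 16 = pos 5 = 'f'
  'y' (pos 24) + 16 = pos 14 = 'o'
  's' (pos 18) + 16 = pos 8 = 'i'
  'i' (pos 8) + 16 = pos 24 = 'y'
  't' (pos 19) + 16 = pos 9 = 'j'
  'a' (pos 0) + 16 = pos 16 = 'q'
Result: xfoiyjq

xfoiyjq


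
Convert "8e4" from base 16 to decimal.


Input: "8e4" in base 16
Positional expansion:
  Digit '8' (value 8) x 16^2 = 2048
  Digit 'e' (value 14) x 16^1 = 224
  Digit '4' (value 4) x 16^0 = 4
Sum = 2276

2276


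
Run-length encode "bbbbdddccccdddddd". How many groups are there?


Input: bbbbdddccccdddddd
Scanning for consecutive runs:
  Group 1: 'b' x 4 (positions 0-3)
  Group 2: 'd' x 3 (positions 4-6)
  Group 3: 'c' x 4 (positions 7-10)
  Group 4: 'd' x 6 (positions 11-16)
Total groups: 4

4


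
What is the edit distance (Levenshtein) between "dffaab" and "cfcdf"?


Computing edit distance: "dffaab" -> "cfcdf"
DP table:
           c    f    c    d    f
      0    1    2    3    4    5
  d   1    1    2    3    3    4
  f   2    2    1    2    3    3
  f   3    3    2    2    3    3
  a   4    4    3    3    3    4
  a   5    5    4    4    4    4
  b   6    6    5    5    5    5
Edit distance = dp[6][5] = 5

5


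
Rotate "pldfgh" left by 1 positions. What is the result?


Input: "pldfgh", rotate left by 1
First 1 characters: "p"
Remaining characters: "ldfgh"
Concatenate remaining + first: "ldfgh" + "p" = "ldfghp"

ldfghp


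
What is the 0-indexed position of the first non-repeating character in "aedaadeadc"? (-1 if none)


Input: aedaadeadc
Character frequencies:
  'a': 4
  'c': 1
  'd': 3
  'e': 2
Scanning left to right for freq == 1:
  Position 0 ('a'): freq=4, skip
  Position 1 ('e'): freq=2, skip
  Position 2 ('d'): freq=3, skip
  Position 3 ('a'): freq=4, skip
  Position 4 ('a'): freq=4, skip
  Position 5 ('d'): freq=3, skip
  Position 6 ('e'): freq=2, skip
  Position 7 ('a'): freq=4, skip
  Position 8 ('d'): freq=3, skip
  Position 9 ('c'): unique! => answer = 9

9


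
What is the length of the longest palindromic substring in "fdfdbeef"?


Input: "fdfdbeef"
Checking substrings for palindromes:
  [0:3] "fdf" (len 3) => palindrome
  [1:4] "dfd" (len 3) => palindrome
  [5:7] "ee" (len 2) => palindrome
Longest palindromic substring: "fdf" with length 3

3


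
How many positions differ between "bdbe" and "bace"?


Comparing "bdbe" and "bace" position by position:
  Position 0: 'b' vs 'b' => same
  Position 1: 'd' vs 'a' => DIFFER
  Position 2: 'b' vs 'c' => DIFFER
  Position 3: 'e' vs 'e' => same
Positions that differ: 2

2


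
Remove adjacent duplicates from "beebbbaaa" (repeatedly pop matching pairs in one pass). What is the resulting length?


Input: beebbbaaa
Stack-based adjacent duplicate removal:
  Read 'b': push. Stack: b
  Read 'e': push. Stack: be
  Read 'e': matches stack top 'e' => pop. Stack: b
  Read 'b': matches stack top 'b' => pop. Stack: (empty)
  Read 'b': push. Stack: b
  Read 'b': matches stack top 'b' => pop. Stack: (empty)
  Read 'a': push. Stack: a
  Read 'a': matches stack top 'a' => pop. Stack: (empty)
  Read 'a': push. Stack: a
Final stack: "a" (length 1)

1


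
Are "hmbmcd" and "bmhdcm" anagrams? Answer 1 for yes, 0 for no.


Strings: "hmbmcd", "bmhdcm"
Sorted first:  bcdhmm
Sorted second: bcdhmm
Sorted forms match => anagrams

1


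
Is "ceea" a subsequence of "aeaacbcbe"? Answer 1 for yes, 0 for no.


Check if "ceea" is a subsequence of "aeaacbcbe"
Greedy scan:
  Position 0 ('a'): no match needed
  Position 1 ('e'): no match needed
  Position 2 ('a'): no match needed
  Position 3 ('a'): no match needed
  Position 4 ('c'): matches sub[0] = 'c'
  Position 5 ('b'): no match needed
  Position 6 ('c'): no match needed
  Position 7 ('b'): no match needed
  Position 8 ('e'): matches sub[1] = 'e'
Only matched 2/4 characters => not a subsequence

0


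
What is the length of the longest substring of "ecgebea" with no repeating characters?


Input: "ecgebea"
Sliding window (track last position of each char):
  Position 0 ('e'): window [0,0] length 1 -- new best
  Position 1 ('c'): window [0,1] length 2 -- new best
  Position 2 ('g'): window [0,2] length 3 -- new best
  Position 3 ('e'): repeat (last at 0), move window start to 1
  Position 3 ('e'): window [1,3] length 3
  Position 4 ('b'): window [1,4] length 4 -- new best
  Position 5 ('e'): repeat (last at 3), move window start to 4
  Position 5 ('e'): window [4,5] length 2
  Position 6 ('a'): window [4,6] length 3
Longest substring with no repeats: "cgeb" with length 4

4


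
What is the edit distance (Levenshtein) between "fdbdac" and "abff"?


Computing edit distance: "fdbdac" -> "abff"
DP table:
           a    b    f    f
      0    1    2    3    4
  f   1    1    2    2    3
  d   2    2    2    3    3
  b   3    3    2    3    4
  d   4    4    3    3    4
  a   5    4    4    4    4
  c   6    5    5    5    5
Edit distance = dp[6][4] = 5

5


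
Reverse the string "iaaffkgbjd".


Input: iaaffkgbjd
Reading characters right to left:
  Position 9: 'd'
  Position 8: 'j'
  Position 7: 'b'
  Position 6: 'g'
  Position 5: 'k'
  Position 4: 'f'
  Position 3: 'f'
  Position 2: 'a'
  Position 1: 'a'
  Position 0: 'i'
Reversed: djbgkffaai

djbgkffaai


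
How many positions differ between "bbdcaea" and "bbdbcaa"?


Comparing "bbdcaea" and "bbdbcaa" position by position:
  Position 0: 'b' vs 'b' => same
  Position 1: 'b' vs 'b' => same
  Position 2: 'd' vs 'd' => same
  Position 3: 'c' vs 'b' => DIFFER
  Position 4: 'a' vs 'c' => DIFFER
  Position 5: 'e' vs 'a' => DIFFER
  Position 6: 'a' vs 'a' => same
Positions that differ: 3

3


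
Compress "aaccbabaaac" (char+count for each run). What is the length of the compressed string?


Input: aaccbabaaac
Runs:
  'a' x 2 => "a2"
  'c' x 2 => "c2"
  'b' x 1 => "b1"
  'a' x 1 => "a1"
  'b' x 1 => "b1"
  'a' x 3 => "a3"
  'c' x 1 => "c1"
Compressed: "a2c2b1a1b1a3c1"
Compressed length: 14

14


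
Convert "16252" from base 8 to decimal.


Input: "16252" in base 8
Positional expansion:
  Digit '1' (value 1) x 8^4 = 4096
  Digit '6' (value 6) x 8^3 = 3072
  Digit '2' (value 2) x 8^2 = 128
  Digit '5' (value 5) x 8^1 = 40
  Digit '2' (value 2) x 8^0 = 2
Sum = 7338

7338


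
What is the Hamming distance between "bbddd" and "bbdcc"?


Comparing "bbddd" and "bbdcc" position by position:
  Position 0: 'b' vs 'b' => same
  Position 1: 'b' vs 'b' => same
  Position 2: 'd' vs 'd' => same
  Position 3: 'd' vs 'c' => differ
  Position 4: 'd' vs 'c' => differ
Total differences (Hamming distance): 2

2


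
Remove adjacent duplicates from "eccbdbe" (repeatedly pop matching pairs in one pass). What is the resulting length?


Input: eccbdbe
Stack-based adjacent duplicate removal:
  Read 'e': push. Stack: e
  Read 'c': push. Stack: ec
  Read 'c': matches stack top 'c' => pop. Stack: e
  Read 'b': push. Stack: eb
  Read 'd': push. Stack: ebd
  Read 'b': push. Stack: ebdb
  Read 'e': push. Stack: ebdbe
Final stack: "ebdbe" (length 5)

5


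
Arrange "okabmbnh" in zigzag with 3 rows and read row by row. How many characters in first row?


Zigzag "okabmbnh" into 3 rows:
Placing characters:
  'o' => row 0
  'k' => row 1
  'a' => row 2
  'b' => row 1
  'm' => row 0
  'b' => row 1
  'n' => row 2
  'h' => row 1
Rows:
  Row 0: "om"
  Row 1: "kbbh"
  Row 2: "an"
First row length: 2

2


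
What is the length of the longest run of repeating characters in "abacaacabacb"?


Input: "abacaacabacb"
Scanning for longest run:
  Position 1 ('b'): new char, reset run to 1
  Position 2 ('a'): new char, reset run to 1
  Position 3 ('c'): new char, reset run to 1
  Position 4 ('a'): new char, reset run to 1
  Position 5 ('a'): continues run of 'a', length=2
  Position 6 ('c'): new char, reset run to 1
  Position 7 ('a'): new char, reset run to 1
  Position 8 ('b'): new char, reset run to 1
  Position 9 ('a'): new char, reset run to 1
  Position 10 ('c'): new char, reset run to 1
  Position 11 ('b'): new char, reset run to 1
Longest run: 'a' with length 2

2


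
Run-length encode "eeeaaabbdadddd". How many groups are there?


Input: eeeaaabbdadddd
Scanning for consecutive runs:
  Group 1: 'e' x 3 (positions 0-2)
  Group 2: 'a' x 3 (positions 3-5)
  Group 3: 'b' x 2 (positions 6-7)
  Group 4: 'd' x 1 (positions 8-8)
  Group 5: 'a' x 1 (positions 9-9)
  Group 6: 'd' x 4 (positions 10-13)
Total groups: 6

6


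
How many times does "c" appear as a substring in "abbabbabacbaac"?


Searching for "c" in "abbabbabacbaac"
Scanning each position:
  Position 0: "a" => no
  Position 1: "b" => no
  Position 2: "b" => no
  Position 3: "a" => no
  Position 4: "b" => no
  Position 5: "b" => no
  Position 6: "a" => no
  Position 7: "b" => no
  Position 8: "a" => no
  Position 9: "c" => MATCH
  Position 10: "b" => no
  Position 11: "a" => no
  Position 12: "a" => no
  Position 13: "c" => MATCH
Total occurrences: 2

2


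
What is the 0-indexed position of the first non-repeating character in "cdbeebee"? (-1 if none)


Input: cdbeebee
Character frequencies:
  'b': 2
  'c': 1
  'd': 1
  'e': 4
Scanning left to right for freq == 1:
  Position 0 ('c'): unique! => answer = 0

0


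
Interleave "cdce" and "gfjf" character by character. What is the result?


Interleaving "cdce" and "gfjf":
  Position 0: 'c' from first, 'g' from second => "cg"
  Position 1: 'd' from first, 'f' from second => "df"
  Position 2: 'c' from first, 'j' from second => "cj"
  Position 3: 'e' from first, 'f' from second => "ef"
Result: cgdfcjef

cgdfcjef


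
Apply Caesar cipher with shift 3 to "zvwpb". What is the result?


Caesar cipher: shift "zvwpb" by 3
  'z' (pos 25) + 3 = pos 2 = 'c'
  'v' (pos 21) + 3 = pos 24 = 'y'
  'w' (pos 22) + 3 = pos 25 = 'z'
  'p' (pos 15) + 3 = pos 18 = 's'
  'b' (pos 1) + 3 = pos 4 = 'e'
Result: cyzse

cyzse


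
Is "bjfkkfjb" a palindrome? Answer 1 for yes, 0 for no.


Input: bjfkkfjb
Reversed: bjfkkfjb
  Compare pos 0 ('b') with pos 7 ('b'): match
  Compare pos 1 ('j') with pos 6 ('j'): match
  Compare pos 2 ('f') with pos 5 ('f'): match
  Compare pos 3 ('k') with pos 4 ('k'): match
Result: palindrome

1


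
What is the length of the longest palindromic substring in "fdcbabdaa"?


Input: "fdcbabdaa"
Checking substrings for palindromes:
  [3:6] "bab" (len 3) => palindrome
  [7:9] "aa" (len 2) => palindrome
Longest palindromic substring: "bab" with length 3

3


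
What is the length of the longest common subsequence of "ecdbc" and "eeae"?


LCS of "ecdbc" and "eeae"
DP table:
           e    e    a    e
      0    0    0    0    0
  e   0    1    1    1    1
  c   0    1    1    1    1
  d   0    1    1    1    1
  b   0    1    1    1    1
  c   0    1    1    1    1
LCS length = dp[5][4] = 1

1


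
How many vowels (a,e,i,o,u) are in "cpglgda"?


Input: cpglgda
Checking each character:
  'c' at position 0: consonant
  'p' at position 1: consonant
  'g' at position 2: consonant
  'l' at position 3: consonant
  'g' at position 4: consonant
  'd' at position 5: consonant
  'a' at position 6: vowel (running total: 1)
Total vowels: 1

1


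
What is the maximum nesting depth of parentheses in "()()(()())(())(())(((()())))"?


Input: "()()(()())(())(())(((()())))"
Tracking depth:
  Position 0 '(': depth becomes 1
  Position 1 ')': depth becomes 0
  Position 2 '(': depth becomes 1
  Position 3 ')': depth becomes 0
  Position 4 '(': depth becomes 1
  Position 5 '(': depth becomes 2
  Position 6 ')': depth becomes 1
  Position 7 '(': depth becomes 2
  Position 8 ')': depth becomes 1
  Position 9 ')': depth becomes 0
  Position 10 '(': depth becomes 1
  Position 11 '(': depth becomes 2
  Position 12 ')': depth becomes 1
  Position 13 ')': depth becomes 0
  Position 14 '(': depth becomes 1
  Position 15 '(': depth becomes 2
  Position 16 ')': depth becomes 1
  Position 17 ')': depth becomes 0
  Position 18 '(': depth becomes 1
  Position 19 '(': depth becomes 2
  Position 20 '(': depth becomes 3
  Position 21 '(': depth becomes 4
  Position 22 ')': depth becomes 3
  Position 23 '(': depth becomes 4
  Position 24 ')': depth becomes 3
  Position 25 ')': depth becomes 2
  Position 26 ')': depth becomes 1
  Position 27 ')': depth becomes 0
Maximum depth reached: 4

4


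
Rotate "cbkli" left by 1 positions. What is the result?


Input: "cbkli", rotate left by 1
First 1 characters: "c"
Remaining characters: "bkli"
Concatenate remaining + first: "bkli" + "c" = "bklic"

bklic


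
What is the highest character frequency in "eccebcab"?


Input: eccebcab
Character counts:
  'a': 1
  'b': 2
  'c': 3
  'e': 2
Maximum frequency: 3

3


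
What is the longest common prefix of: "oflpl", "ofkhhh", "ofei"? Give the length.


Words: oflpl, ofkhhh, ofei
  Position 0: all 'o' => match
  Position 1: all 'f' => match
  Position 2: ('l', 'k', 'e') => mismatch, stop
LCP = "of" (length 2)

2


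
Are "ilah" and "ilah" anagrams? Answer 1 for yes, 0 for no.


Strings: "ilah", "ilah"
Sorted first:  ahil
Sorted second: ahil
Sorted forms match => anagrams

1


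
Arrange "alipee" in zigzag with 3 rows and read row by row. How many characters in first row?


Zigzag "alipee" into 3 rows:
Placing characters:
  'a' => row 0
  'l' => row 1
  'i' => row 2
  'p' => row 1
  'e' => row 0
  'e' => row 1
Rows:
  Row 0: "ae"
  Row 1: "lpe"
  Row 2: "i"
First row length: 2

2


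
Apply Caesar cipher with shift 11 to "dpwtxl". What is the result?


Caesar cipher: shift "dpwtxl" by 11
  'd' (pos 3) + 11 = pos 14 = 'o'
  'p' (pos 15) + 11 = pos 0 = 'a'
  'w' (pos 22) + 11 = pos 7 = 'h'
  't' (pos 19) + 11 = pos 4 = 'e'
  'x' (pos 23) + 11 = pos 8 = 'i'
  'l' (pos 11) + 11 = pos 22 = 'w'
Result: oaheiw

oaheiw


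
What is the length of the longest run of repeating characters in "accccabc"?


Input: "accccabc"
Scanning for longest run:
  Position 1 ('c'): new char, reset run to 1
  Position 2 ('c'): continues run of 'c', length=2
  Position 3 ('c'): continues run of 'c', length=3
  Position 4 ('c'): continues run of 'c', length=4
  Position 5 ('a'): new char, reset run to 1
  Position 6 ('b'): new char, reset run to 1
  Position 7 ('c'): new char, reset run to 1
Longest run: 'c' with length 4

4


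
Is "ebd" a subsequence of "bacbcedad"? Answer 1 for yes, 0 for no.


Check if "ebd" is a subsequence of "bacbcedad"
Greedy scan:
  Position 0 ('b'): no match needed
  Position 1 ('a'): no match needed
  Position 2 ('c'): no match needed
  Position 3 ('b'): no match needed
  Position 4 ('c'): no match needed
  Position 5 ('e'): matches sub[0] = 'e'
  Position 6 ('d'): no match needed
  Position 7 ('a'): no match needed
  Position 8 ('d'): no match needed
Only matched 1/3 characters => not a subsequence

0


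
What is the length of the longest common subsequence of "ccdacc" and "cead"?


LCS of "ccdacc" and "cead"
DP table:
           c    e    a    d
      0    0    0    0    0
  c   0    1    1    1    1
  c   0    1    1    1    1
  d   0    1    1    1    2
  a   0    1    1    2    2
  c   0    1    1    2    2
  c   0    1    1    2    2
LCS length = dp[6][4] = 2

2


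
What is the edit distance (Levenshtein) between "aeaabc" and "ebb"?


Computing edit distance: "aeaabc" -> "ebb"
DP table:
           e    b    b
      0    1    2    3
  a   1    1    2    3
  e   2    1    2    3
  a   3    2    2    3
  a   4    3    3    3
  b   5    4    3    3
  c   6    5    4    4
Edit distance = dp[6][3] = 4

4


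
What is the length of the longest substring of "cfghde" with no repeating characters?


Input: "cfghde"
Sliding window (track last position of each char):
  Position 0 ('c'): window [0,0] length 1 -- new best
  Position 1 ('f'): window [0,1] length 2 -- new best
  Position 2 ('g'): window [0,2] length 3 -- new best
  Position 3 ('h'): window [0,3] length 4 -- new best
  Position 4 ('d'): window [0,4] length 5 -- new best
  Position 5 ('e'): window [0,5] length 6 -- new best
Longest substring with no repeats: "cfghde" with length 6

6


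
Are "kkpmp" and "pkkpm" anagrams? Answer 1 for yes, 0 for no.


Strings: "kkpmp", "pkkpm"
Sorted first:  kkmpp
Sorted second: kkmpp
Sorted forms match => anagrams

1


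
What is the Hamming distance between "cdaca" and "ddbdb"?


Comparing "cdaca" and "ddbdb" position by position:
  Position 0: 'c' vs 'd' => differ
  Position 1: 'd' vs 'd' => same
  Position 2: 'a' vs 'b' => differ
  Position 3: 'c' vs 'd' => differ
  Position 4: 'a' vs 'b' => differ
Total differences (Hamming distance): 4

4


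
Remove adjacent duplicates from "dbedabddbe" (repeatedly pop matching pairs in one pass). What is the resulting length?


Input: dbedabddbe
Stack-based adjacent duplicate removal:
  Read 'd': push. Stack: d
  Read 'b': push. Stack: db
  Read 'e': push. Stack: dbe
  Read 'd': push. Stack: dbed
  Read 'a': push. Stack: dbeda
  Read 'b': push. Stack: dbedab
  Read 'd': push. Stack: dbedabd
  Read 'd': matches stack top 'd' => pop. Stack: dbedab
  Read 'b': matches stack top 'b' => pop. Stack: dbeda
  Read 'e': push. Stack: dbedae
Final stack: "dbedae" (length 6)

6


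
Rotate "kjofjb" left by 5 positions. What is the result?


Input: "kjofjb", rotate left by 5
First 5 characters: "kjofj"
Remaining characters: "b"
Concatenate remaining + first: "b" + "kjofj" = "bkjofj"

bkjofj


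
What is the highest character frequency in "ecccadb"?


Input: ecccadb
Character counts:
  'a': 1
  'b': 1
  'c': 3
  'd': 1
  'e': 1
Maximum frequency: 3

3


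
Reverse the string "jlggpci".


Input: jlggpci
Reading characters right to left:
  Position 6: 'i'
  Position 5: 'c'
  Position 4: 'p'
  Position 3: 'g'
  Position 2: 'g'
  Position 1: 'l'
  Position 0: 'j'
Reversed: icpgglj

icpgglj


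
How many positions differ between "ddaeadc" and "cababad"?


Comparing "ddaeadc" and "cababad" position by position:
  Position 0: 'd' vs 'c' => DIFFER
  Position 1: 'd' vs 'a' => DIFFER
  Position 2: 'a' vs 'b' => DIFFER
  Position 3: 'e' vs 'a' => DIFFER
  Position 4: 'a' vs 'b' => DIFFER
  Position 5: 'd' vs 'a' => DIFFER
  Position 6: 'c' vs 'd' => DIFFER
Positions that differ: 7

7


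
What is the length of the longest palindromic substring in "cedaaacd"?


Input: "cedaaacd"
Checking substrings for palindromes:
  [3:6] "aaa" (len 3) => palindrome
  [3:5] "aa" (len 2) => palindrome
  [4:6] "aa" (len 2) => palindrome
Longest palindromic substring: "aaa" with length 3

3


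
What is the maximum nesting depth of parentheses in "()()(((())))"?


Input: "()()(((())))"
Tracking depth:
  Position 0 '(': depth becomes 1
  Position 1 ')': depth becomes 0
  Position 2 '(': depth becomes 1
  Position 3 ')': depth becomes 0
  Position 4 '(': depth becomes 1
  Position 5 '(': depth becomes 2
  Position 6 '(': depth becomes 3
  Position 7 '(': depth becomes 4
  Position 8 ')': depth becomes 3
  Position 9 ')': depth becomes 2
  Position 10 ')': depth becomes 1
  Position 11 ')': depth becomes 0
Maximum depth reached: 4

4


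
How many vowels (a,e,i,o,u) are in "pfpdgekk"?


Input: pfpdgekk
Checking each character:
  'p' at position 0: consonant
  'f' at position 1: consonant
  'p' at position 2: consonant
  'd' at position 3: consonant
  'g' at position 4: consonant
  'e' at position 5: vowel (running total: 1)
  'k' at position 6: consonant
  'k' at position 7: consonant
Total vowels: 1

1


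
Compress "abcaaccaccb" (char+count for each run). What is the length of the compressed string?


Input: abcaaccaccb
Runs:
  'a' x 1 => "a1"
  'b' x 1 => "b1"
  'c' x 1 => "c1"
  'a' x 2 => "a2"
  'c' x 2 => "c2"
  'a' x 1 => "a1"
  'c' x 2 => "c2"
  'b' x 1 => "b1"
Compressed: "a1b1c1a2c2a1c2b1"
Compressed length: 16

16


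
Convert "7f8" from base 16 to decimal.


Input: "7f8" in base 16
Positional expansion:
  Digit '7' (value 7) x 16^2 = 1792
  Digit 'f' (value 15) x 16^1 = 240
  Digit '8' (value 8) x 16^0 = 8
Sum = 2040

2040


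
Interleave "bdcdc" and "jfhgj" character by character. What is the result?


Interleaving "bdcdc" and "jfhgj":
  Position 0: 'b' from first, 'j' from second => "bj"
  Position 1: 'd' from first, 'f' from second => "df"
  Position 2: 'c' from first, 'h' from second => "ch"
  Position 3: 'd' from first, 'g' from second => "dg"
  Position 4: 'c' from first, 'j' from second => "cj"
Result: bjdfchdgcj

bjdfchdgcj


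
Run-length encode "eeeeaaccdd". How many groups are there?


Input: eeeeaaccdd
Scanning for consecutive runs:
  Group 1: 'e' x 4 (positions 0-3)
  Group 2: 'a' x 2 (positions 4-5)
  Group 3: 'c' x 2 (positions 6-7)
  Group 4: 'd' x 2 (positions 8-9)
Total groups: 4

4


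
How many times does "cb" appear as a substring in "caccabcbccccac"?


Searching for "cb" in "caccabcbccccac"
Scanning each position:
  Position 0: "ca" => no
  Position 1: "ac" => no
  Position 2: "cc" => no
  Position 3: "ca" => no
  Position 4: "ab" => no
  Position 5: "bc" => no
  Position 6: "cb" => MATCH
  Position 7: "bc" => no
  Position 8: "cc" => no
  Position 9: "cc" => no
  Position 10: "cc" => no
  Position 11: "ca" => no
  Position 12: "ac" => no
Total occurrences: 1

1


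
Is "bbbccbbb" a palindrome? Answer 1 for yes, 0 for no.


Input: bbbccbbb
Reversed: bbbccbbb
  Compare pos 0 ('b') with pos 7 ('b'): match
  Compare pos 1 ('b') with pos 6 ('b'): match
  Compare pos 2 ('b') with pos 5 ('b'): match
  Compare pos 3 ('c') with pos 4 ('c'): match
Result: palindrome

1


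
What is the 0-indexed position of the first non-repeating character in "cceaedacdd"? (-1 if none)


Input: cceaedacdd
Character frequencies:
  'a': 2
  'c': 3
  'd': 3
  'e': 2
Scanning left to right for freq == 1:
  Position 0 ('c'): freq=3, skip
  Position 1 ('c'): freq=3, skip
  Position 2 ('e'): freq=2, skip
  Position 3 ('a'): freq=2, skip
  Position 4 ('e'): freq=2, skip
  Position 5 ('d'): freq=3, skip
  Position 6 ('a'): freq=2, skip
  Position 7 ('c'): freq=3, skip
  Position 8 ('d'): freq=3, skip
  Position 9 ('d'): freq=3, skip
  No unique character found => answer = -1

-1


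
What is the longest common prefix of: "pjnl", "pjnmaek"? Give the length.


Words: pjnl, pjnmaek
  Position 0: all 'p' => match
  Position 1: all 'j' => match
  Position 2: all 'n' => match
  Position 3: ('l', 'm') => mismatch, stop
LCP = "pjn" (length 3)

3


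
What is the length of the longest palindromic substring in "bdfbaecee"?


Input: "bdfbaecee"
Checking substrings for palindromes:
  [5:8] "ece" (len 3) => palindrome
  [7:9] "ee" (len 2) => palindrome
Longest palindromic substring: "ece" with length 3

3


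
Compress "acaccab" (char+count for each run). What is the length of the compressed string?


Input: acaccab
Runs:
  'a' x 1 => "a1"
  'c' x 1 => "c1"
  'a' x 1 => "a1"
  'c' x 2 => "c2"
  'a' x 1 => "a1"
  'b' x 1 => "b1"
Compressed: "a1c1a1c2a1b1"
Compressed length: 12

12


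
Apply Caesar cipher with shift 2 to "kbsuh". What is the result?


Caesar cipher: shift "kbsuh" by 2
  'k' (pos 10) + 2 = pos 12 = 'm'
  'b' (pos 1) + 2 = pos 3 = 'd'
  's' (pos 18) + 2 = pos 20 = 'u'
  'u' (pos 20) + 2 = pos 22 = 'w'
  'h' (pos 7) + 2 = pos 9 = 'j'
Result: mduwj

mduwj


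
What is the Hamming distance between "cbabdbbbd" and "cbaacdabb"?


Comparing "cbabdbbbd" and "cbaacdabb" position by position:
  Position 0: 'c' vs 'c' => same
  Position 1: 'b' vs 'b' => same
  Position 2: 'a' vs 'a' => same
  Position 3: 'b' vs 'a' => differ
  Position 4: 'd' vs 'c' => differ
  Position 5: 'b' vs 'd' => differ
  Position 6: 'b' vs 'a' => differ
  Position 7: 'b' vs 'b' => same
  Position 8: 'd' vs 'b' => differ
Total differences (Hamming distance): 5

5


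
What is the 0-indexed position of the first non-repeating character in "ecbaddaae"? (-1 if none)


Input: ecbaddaae
Character frequencies:
  'a': 3
  'b': 1
  'c': 1
  'd': 2
  'e': 2
Scanning left to right for freq == 1:
  Position 0 ('e'): freq=2, skip
  Position 1 ('c'): unique! => answer = 1

1


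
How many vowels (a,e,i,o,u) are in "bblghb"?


Input: bblghb
Checking each character:
  'b' at position 0: consonant
  'b' at position 1: consonant
  'l' at position 2: consonant
  'g' at position 3: consonant
  'h' at position 4: consonant
  'b' at position 5: consonant
Total vowels: 0

0


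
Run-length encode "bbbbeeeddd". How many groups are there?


Input: bbbbeeeddd
Scanning for consecutive runs:
  Group 1: 'b' x 4 (positions 0-3)
  Group 2: 'e' x 3 (positions 4-6)
  Group 3: 'd' x 3 (positions 7-9)
Total groups: 3

3


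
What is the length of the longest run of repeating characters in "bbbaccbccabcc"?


Input: "bbbaccbccabcc"
Scanning for longest run:
  Position 1 ('b'): continues run of 'b', length=2
  Position 2 ('b'): continues run of 'b', length=3
  Position 3 ('a'): new char, reset run to 1
  Position 4 ('c'): new char, reset run to 1
  Position 5 ('c'): continues run of 'c', length=2
  Position 6 ('b'): new char, reset run to 1
  Position 7 ('c'): new char, reset run to 1
  Position 8 ('c'): continues run of 'c', length=2
  Position 9 ('a'): new char, reset run to 1
  Position 10 ('b'): new char, reset run to 1
  Position 11 ('c'): new char, reset run to 1
  Position 12 ('c'): continues run of 'c', length=2
Longest run: 'b' with length 3

3


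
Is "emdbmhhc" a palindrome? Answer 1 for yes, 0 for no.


Input: emdbmhhc
Reversed: chhmbdme
  Compare pos 0 ('e') with pos 7 ('c'): MISMATCH
  Compare pos 1 ('m') with pos 6 ('h'): MISMATCH
  Compare pos 2 ('d') with pos 5 ('h'): MISMATCH
  Compare pos 3 ('b') with pos 4 ('m'): MISMATCH
Result: not a palindrome

0


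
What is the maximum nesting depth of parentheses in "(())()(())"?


Input: "(())()(())"
Tracking depth:
  Position 0 '(': depth becomes 1
  Position 1 '(': depth becomes 2
  Position 2 ')': depth becomes 1
  Position 3 ')': depth becomes 0
  Position 4 '(': depth becomes 1
  Position 5 ')': depth becomes 0
  Position 6 '(': depth becomes 1
  Position 7 '(': depth becomes 2
  Position 8 ')': depth becomes 1
  Position 9 ')': depth becomes 0
Maximum depth reached: 2

2


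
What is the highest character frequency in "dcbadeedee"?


Input: dcbadeedee
Character counts:
  'a': 1
  'b': 1
  'c': 1
  'd': 3
  'e': 4
Maximum frequency: 4

4


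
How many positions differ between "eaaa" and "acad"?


Comparing "eaaa" and "acad" position by position:
  Position 0: 'e' vs 'a' => DIFFER
  Position 1: 'a' vs 'c' => DIFFER
  Position 2: 'a' vs 'a' => same
  Position 3: 'a' vs 'd' => DIFFER
Positions that differ: 3

3


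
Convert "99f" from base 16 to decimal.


Input: "99f" in base 16
Positional expansion:
  Digit '9' (value 9) x 16^2 = 2304
  Digit '9' (value 9) x 16^1 = 144
  Digit 'f' (value 15) x 16^0 = 15
Sum = 2463

2463


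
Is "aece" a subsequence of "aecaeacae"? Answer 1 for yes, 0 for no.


Check if "aece" is a subsequence of "aecaeacae"
Greedy scan:
  Position 0 ('a'): matches sub[0] = 'a'
  Position 1 ('e'): matches sub[1] = 'e'
  Position 2 ('c'): matches sub[2] = 'c'
  Position 3 ('a'): no match needed
  Position 4 ('e'): matches sub[3] = 'e'
  Position 5 ('a'): no match needed
  Position 6 ('c'): no match needed
  Position 7 ('a'): no match needed
  Position 8 ('e'): no match needed
All 4 characters matched => is a subsequence

1


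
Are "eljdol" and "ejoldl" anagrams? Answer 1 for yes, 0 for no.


Strings: "eljdol", "ejoldl"
Sorted first:  dejllo
Sorted second: dejllo
Sorted forms match => anagrams

1
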